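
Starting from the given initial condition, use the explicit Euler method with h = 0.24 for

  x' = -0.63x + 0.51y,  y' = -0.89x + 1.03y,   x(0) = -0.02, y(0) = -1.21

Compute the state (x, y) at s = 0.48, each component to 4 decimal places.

Euler on (x,y): x_{n+1} = x_n + h·x', y_{n+1} = y_n + h·y'.
0.000000: (-0.020000, -1.210000); f=(-0.604500, -1.228500) → (-0.165080, -1.504840)
0.240000: (-0.165080, -1.504840); f=(-0.663468, -1.403064) → (-0.324312, -1.841575)
(x(0.48), y(0.48)) ≈ (-0.3243, -1.8416)

-0.3243, -1.8416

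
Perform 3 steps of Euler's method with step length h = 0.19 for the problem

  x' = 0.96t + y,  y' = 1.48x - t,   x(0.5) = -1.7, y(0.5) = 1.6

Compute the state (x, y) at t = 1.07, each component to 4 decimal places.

Euler on (x,y): x_{n+1} = x_n + h·x', y_{n+1} = y_n + h·y'.
0.500000: (-1.700000, 1.600000); f=(2.080000, -3.016000) → (-1.304800, 1.026960)
0.690000: (-1.304800, 1.026960); f=(1.689360, -2.621104) → (-0.983822, 0.528950)
0.880000: (-0.983822, 0.528950); f=(1.373750, -2.336056) → (-0.722809, 0.085100)
(x(1.07), y(1.07)) ≈ (-0.7228, 0.0851)

-0.7228, 0.0851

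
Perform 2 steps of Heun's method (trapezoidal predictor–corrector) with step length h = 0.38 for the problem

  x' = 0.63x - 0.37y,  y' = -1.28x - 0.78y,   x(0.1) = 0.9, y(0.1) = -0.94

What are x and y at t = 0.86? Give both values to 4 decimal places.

1.8519, -1.5214

Heun on (x,y): k1 = f(t_n, state_n); k2 = f(t_n + h, state_n + h·k1); state_{n+1} = state_n + (h/2)·(k1 + k2).
0.100000: (0.900000, -0.940000)
  k1 = (0.914800, -0.418800)
  predictor → (1.247624, -1.099144)
  k2 = (1.192686, -0.739626)
  → (1.300422, -1.160101)
0.480000: (1.300422, -1.160101)
  k1 = (1.248503, -0.759662)
  predictor → (1.774854, -1.448773)
  k2 = (1.654204, -1.141770)
  → (1.851937, -1.521373)
(x(0.86), y(0.86)) ≈ (1.8519, -1.5214)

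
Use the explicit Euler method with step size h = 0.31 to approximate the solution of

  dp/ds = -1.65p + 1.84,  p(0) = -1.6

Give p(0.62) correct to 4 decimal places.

0.4672

Euler: p_{n+1} = p_n + h·f(s_n, p_n).
s=0.000000, p=-1.600000: f=4.480000 → p ← -1.600000 + 0.31·4.480000 = -0.211200
s=0.310000, p=-0.211200: f=2.188480 → p ← -0.211200 + 0.31·2.188480 = 0.467229
p(0.62) ≈ 0.4672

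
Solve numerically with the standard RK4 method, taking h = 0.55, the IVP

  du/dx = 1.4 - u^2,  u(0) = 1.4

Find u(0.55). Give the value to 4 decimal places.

1.2452

RK4: k1 = f(x_n, u_n); k2 = f(x_n + h/2, u_n + (h/2)·k1); k3 = f(x_n + h/2, u_n + (h/2)·k2); k4 = f(x_n + h, u_n + h·k3); u_{n+1} = u_n + (h/6)·(k1 + 2k2 + 2k3 + k4).
x=0.000000, u=1.400000:
  k1 = f(0.000000, 1.400000) = -0.560000
  k2 = f(0.275000, 1.246000) = -0.152516
  k3 = f(0.275000, 1.358058) = -0.444322
  k4 = f(0.550000, 1.155623) = 0.064535
  u ← 1.400000 + (0.55/6)·(k1 + 2k2 + 2k3 + k4) = 1.245162
u(0.55) ≈ 1.2452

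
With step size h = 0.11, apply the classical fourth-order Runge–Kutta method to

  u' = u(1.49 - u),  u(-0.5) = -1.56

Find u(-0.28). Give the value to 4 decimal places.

-3.6435

RK4: k1 = f(x_n, u_n); k2 = f(x_n + h/2, u_n + (h/2)·k1); k3 = f(x_n + h/2, u_n + (h/2)·k2); k4 = f(x_n + h, u_n + h·k3); u_{n+1} = u_n + (h/6)·(k1 + 2k2 + 2k3 + k4).
x=-0.500000, u=-1.560000:
  k1 = f(-0.500000, -1.560000) = -4.758000
  k2 = f(-0.445000, -1.821690) = -6.032873
  k3 = f(-0.445000, -1.891808) = -6.397731
  k4 = f(-0.390000, -2.263750) = -8.497554
  u ← -1.560000 + (0.11/6)·(k1 + 2k2 + 2k3 + k4) = -2.258807
x=-0.390000, u=-2.258807:
  k1 = f(-0.390000, -2.258807) = -8.467833
  k2 = f(-0.335000, -2.724538) = -11.482670
  k3 = f(-0.335000, -2.890354) = -12.660775
  k4 = f(-0.280000, -3.651493) = -18.774122
  u ← -2.258807 + (0.11/6)·(k1 + 2k2 + 2k3 + k4) = -3.643503
u(-0.28) ≈ -3.6435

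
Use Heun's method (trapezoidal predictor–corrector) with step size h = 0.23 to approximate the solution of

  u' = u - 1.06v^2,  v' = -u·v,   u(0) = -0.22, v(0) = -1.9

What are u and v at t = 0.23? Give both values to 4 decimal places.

Heun on (u,v): k1 = f(t_n, state_n); k2 = f(t_n + h, state_n + h·k1); state_{n+1} = state_n + (h/2)·(k1 + k2).
0.000000: (-0.220000, -1.900000)
  k1 = (-4.046600, -0.418000)
  predictor → (-1.150718, -1.996140)
  k2 = (-5.374367, -2.296994)
  → (-1.303411, -2.212224)
(u(0.23), v(0.23)) ≈ (-1.3034, -2.2122)

-1.3034, -2.2122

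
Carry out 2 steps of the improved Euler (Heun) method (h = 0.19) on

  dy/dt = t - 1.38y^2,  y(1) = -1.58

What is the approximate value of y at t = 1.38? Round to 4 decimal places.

-4.1323

Heun: k1 = f(t_n, y_n); k2 = f(t_n + h, y_n + h·k1); y_{n+1} = y_n + (h/2)·(k1 + k2).
t=1.000000, y=-1.580000:
  k1 = f(1.000000, -1.580000) = -2.445032
  k2 = f(1.190000, -2.044556) = -4.578689
  y ← -1.580000 + (0.19/2)·(-2.445032 + (-4.578689)) = -2.247254
t=1.190000, y=-2.247254:
  k1 = f(1.190000, -2.247254) = -5.779205
  k2 = f(1.380000, -3.345302) = -14.063647
  y ← -2.247254 + (0.19/2)·(-5.779205 + (-14.063647)) = -4.132324
y(1.38) ≈ -4.1323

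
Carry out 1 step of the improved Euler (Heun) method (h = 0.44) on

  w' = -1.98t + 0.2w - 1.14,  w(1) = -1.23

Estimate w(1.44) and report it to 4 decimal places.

Heun: k1 = f(t_n, w_n); k2 = f(t_n + h, w_n + h·k1); w_{n+1} = w_n + (h/2)·(k1 + k2).
t=1.000000, w=-1.230000:
  k1 = f(1.000000, -1.230000) = -3.366000
  k2 = f(1.440000, -2.711040) = -4.533408
  w ← -1.230000 + (0.44/2)·(-3.366000 + (-4.533408)) = -2.967870
w(1.44) ≈ -2.9679

-2.9679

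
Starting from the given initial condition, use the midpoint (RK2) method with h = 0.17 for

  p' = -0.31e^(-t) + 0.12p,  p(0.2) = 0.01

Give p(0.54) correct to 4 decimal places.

Midpoint: k1 = f(t_n, p_n); k2 = f(t_n + h/2, p_n + (h/2)·k1); p_{n+1} = p_n + h·k2.
t=0.200000, p=0.010000:
  k1 = f(0.200000, 0.010000) = -0.252607
  k2 = f(0.285000, -0.011472) = -0.234501
  p ← 0.010000 + 0.17·(-0.234501) = -0.029865
t=0.370000, p=-0.029865:
  k1 = f(0.370000, -0.029865) = -0.217711
  k2 = f(0.455000, -0.048371) = -0.202483
  p ← -0.029865 + 0.17·(-0.202483) = -0.064287
p(0.54) ≈ -0.0643

-0.0643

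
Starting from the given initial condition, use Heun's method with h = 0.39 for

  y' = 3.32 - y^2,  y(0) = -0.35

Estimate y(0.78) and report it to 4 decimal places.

Heun: k1 = f(x_n, y_n); k2 = f(x_n + h, y_n + h·k1); y_{n+1} = y_n + (h/2)·(k1 + k2).
x=0.000000, y=-0.350000:
  k1 = f(0.000000, -0.350000) = 3.197500
  k2 = f(0.390000, 0.897025) = 2.515346
  y ← -0.350000 + (0.39/2)·(3.197500 + 2.515346) = 0.764005
x=0.390000, y=0.764005:
  k1 = f(0.390000, 0.764005) = 2.736296
  k2 = f(0.780000, 1.831161) = -0.033149
  y ← 0.764005 + (0.39/2)·(2.736296 + (-0.033149)) = 1.291119
y(0.78) ≈ 1.2911

1.2911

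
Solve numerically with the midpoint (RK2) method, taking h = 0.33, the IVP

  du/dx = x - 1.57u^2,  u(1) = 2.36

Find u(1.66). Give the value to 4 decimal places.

1.9177

Midpoint: k1 = f(x_n, u_n); k2 = f(x_n + h/2, u_n + (h/2)·k1); u_{n+1} = u_n + h·k2.
x=1.000000, u=2.360000:
  k1 = f(1.000000, 2.360000) = -7.744272
  k2 = f(1.165000, 1.082195) = -0.673700
  u ← 2.360000 + 0.33·(-0.673700) = 2.137679
x=1.330000, u=2.137679:
  k1 = f(1.330000, 2.137679) = -5.844385
  k2 = f(1.495000, 1.173356) = -0.666518
  u ← 2.137679 + 0.33·(-0.666518) = 1.917728
u(1.66) ≈ 1.9177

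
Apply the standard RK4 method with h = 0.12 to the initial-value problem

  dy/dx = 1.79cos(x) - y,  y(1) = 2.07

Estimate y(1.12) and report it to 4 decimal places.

1.9346

RK4: k1 = f(x_n, y_n); k2 = f(x_n + h/2, y_n + (h/2)·k1); k3 = f(x_n + h/2, y_n + (h/2)·k2); k4 = f(x_n + h, y_n + h·k3); y_{n+1} = y_n + (h/6)·(k1 + 2k2 + 2k3 + k4).
x=1.000000, y=2.070000:
  k1 = f(1.000000, 2.070000) = -1.102859
  k2 = f(1.060000, 2.003828) = -1.128747
  k3 = f(1.060000, 2.002275) = -1.127194
  k4 = f(1.120000, 1.934737) = -1.154865
  y ← 2.070000 + (0.12/6)·(k1 + 2k2 + 2k3 + k4) = 1.934608
y(1.12) ≈ 1.9346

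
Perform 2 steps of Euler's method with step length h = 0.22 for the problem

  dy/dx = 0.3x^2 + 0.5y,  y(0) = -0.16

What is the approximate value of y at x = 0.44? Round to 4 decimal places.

Euler: y_{n+1} = y_n + h·f(x_n, y_n).
x=0.000000, y=-0.160000: f=-0.080000 → y ← -0.160000 + 0.22·(-0.080000) = -0.177600
x=0.220000, y=-0.177600: f=-0.074280 → y ← -0.177600 + 0.22·(-0.074280) = -0.193942
y(0.44) ≈ -0.1939

-0.1939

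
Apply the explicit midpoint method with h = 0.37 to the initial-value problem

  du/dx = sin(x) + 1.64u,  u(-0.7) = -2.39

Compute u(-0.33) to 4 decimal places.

-4.5348

Midpoint: k1 = f(x_n, u_n); k2 = f(x_n + h/2, u_n + (h/2)·k1); u_{n+1} = u_n + h·k2.
x=-0.700000, u=-2.390000:
  k1 = f(-0.700000, -2.390000) = -4.563818
  k2 = f(-0.515000, -3.234306) = -5.796797
  u ← -2.390000 + 0.37·(-5.796797) = -4.534815
u(-0.33) ≈ -4.5348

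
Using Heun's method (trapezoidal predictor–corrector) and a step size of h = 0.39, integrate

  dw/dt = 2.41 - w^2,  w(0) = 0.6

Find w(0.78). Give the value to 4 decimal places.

Heun: k1 = f(t_n, w_n); k2 = f(t_n + h, w_n + h·k1); w_{n+1} = w_n + (h/2)·(k1 + k2).
t=0.000000, w=0.600000:
  k1 = f(0.000000, 0.600000) = 2.050000
  k2 = f(0.390000, 1.399500) = 0.451400
  w ← 0.600000 + (0.39/2)·(2.050000 + 0.451400) = 1.087773
t=0.390000, w=1.087773:
  k1 = f(0.390000, 1.087773) = 1.226750
  k2 = f(0.780000, 1.566205) = -0.043000
  w ← 1.087773 + (0.39/2)·(1.226750 + (-0.043000)) = 1.318604
w(0.78) ≈ 1.3186

1.3186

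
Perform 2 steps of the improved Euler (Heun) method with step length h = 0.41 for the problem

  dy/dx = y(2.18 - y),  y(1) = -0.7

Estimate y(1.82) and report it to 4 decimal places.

Heun: k1 = f(x_n, y_n); k2 = f(x_n + h, y_n + h·k1); y_{n+1} = y_n + (h/2)·(k1 + k2).
x=1.000000, y=-0.700000:
  k1 = f(1.000000, -0.700000) = -2.016000
  k2 = f(1.410000, -1.526560) = -5.658286
  y ← -0.700000 + (0.41/2)·(-2.016000 + (-5.658286)) = -2.273229
x=1.410000, y=-2.273229:
  k1 = f(1.410000, -2.273229) = -10.123207
  k2 = f(1.820000, -6.423744) = -55.268243
  y ← -2.273229 + (0.41/2)·(-10.123207 + (-55.268243)) = -15.678476
y(1.82) ≈ -15.6785

-15.6785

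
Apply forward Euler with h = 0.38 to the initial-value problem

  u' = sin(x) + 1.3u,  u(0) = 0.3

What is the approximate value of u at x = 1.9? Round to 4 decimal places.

Euler: u_{n+1} = u_n + h·f(x_n, u_n).
x=0.000000, u=0.300000: f=0.390000 → u ← 0.300000 + 0.38·0.390000 = 0.448200
x=0.380000, u=0.448200: f=0.953580 → u ← 0.448200 + 0.38·0.953580 = 0.810561
x=0.760000, u=0.810561: f=1.742650 → u ← 0.810561 + 0.38·1.742650 = 1.472768
x=1.140000, u=1.472768: f=2.823231 → u ← 1.472768 + 0.38·2.823231 = 2.545596
x=1.520000, u=2.545596: f=4.307984 → u ← 2.545596 + 0.38·4.307984 = 4.182630
u(1.9) ≈ 4.1826

4.1826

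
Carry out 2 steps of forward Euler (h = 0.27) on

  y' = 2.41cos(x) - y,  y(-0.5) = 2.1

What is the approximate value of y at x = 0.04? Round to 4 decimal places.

Euler: y_{n+1} = y_n + h·f(x_n, y_n).
x=-0.500000, y=2.100000: f=0.014974 → y ← 2.100000 + 0.27·0.014974 = 2.104043
x=-0.230000, y=2.104043: f=0.242493 → y ← 2.104043 + 0.27·0.242493 = 2.169516
y(0.04) ≈ 2.1695

2.1695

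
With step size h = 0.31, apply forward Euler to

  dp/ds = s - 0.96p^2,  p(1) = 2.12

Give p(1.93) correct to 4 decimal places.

Euler: p_{n+1} = p_n + h·f(s_n, p_n).
s=1.000000, p=2.120000: f=-3.314624 → p ← 2.120000 + 0.31·(-3.314624) = 1.092467
s=1.310000, p=1.092467: f=0.164256 → p ← 1.092467 + 0.31·0.164256 = 1.143386
s=1.620000, p=1.143386: f=0.364962 → p ← 1.143386 + 0.31·0.364962 = 1.256524
p(1.93) ≈ 1.2565

1.2565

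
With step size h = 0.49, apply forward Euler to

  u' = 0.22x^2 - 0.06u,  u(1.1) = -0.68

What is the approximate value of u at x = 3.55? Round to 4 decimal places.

Euler: u_{n+1} = u_n + h·f(x_n, u_n).
x=1.100000, u=-0.680000: f=0.307000 → u ← -0.680000 + 0.49·0.307000 = -0.529570
x=1.590000, u=-0.529570: f=0.587956 → u ← -0.529570 + 0.49·0.587956 = -0.241471
x=2.080000, u=-0.241471: f=0.966296 → u ← -0.241471 + 0.49·0.966296 = 0.232014
x=2.570000, u=0.232014: f=1.439157 → u ← 0.232014 + 0.49·1.439157 = 0.937201
x=3.060000, u=0.937201: f=2.003760 → u ← 0.937201 + 0.49·2.003760 = 1.919043
u(3.55) ≈ 1.9190

1.9190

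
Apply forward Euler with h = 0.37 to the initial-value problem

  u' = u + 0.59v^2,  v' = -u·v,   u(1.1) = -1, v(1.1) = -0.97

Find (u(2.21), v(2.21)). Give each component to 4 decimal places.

Euler on (u,v): u_{n+1} = u_n + h·u', v_{n+1} = v_n + h·v'.
1.100000: (-1.000000, -0.970000); f=(-0.444869, -0.970000) → (-1.164602, -1.328900)
1.470000: (-1.164602, -1.328900); f=(-0.122676, -1.547639) → (-1.209992, -1.901526)
1.840000: (-1.209992, -1.901526); f=(0.923332, -2.300831) → (-0.868359, -2.752834)
(u(2.21), v(2.21)) ≈ (-0.8684, -2.7528)

-0.8684, -2.7528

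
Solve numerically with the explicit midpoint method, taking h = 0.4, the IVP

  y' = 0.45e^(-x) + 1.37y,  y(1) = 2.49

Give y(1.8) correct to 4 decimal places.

7.3518

Midpoint: k1 = f(x_n, y_n); k2 = f(x_n + h/2, y_n + (h/2)·k1); y_{n+1} = y_n + h·k2.
x=1.000000, y=2.490000:
  k1 = f(1.000000, 2.490000) = 3.576846
  k2 = f(1.200000, 3.205369) = 4.526893
  y ← 2.490000 + 0.4·4.526893 = 4.300757
x=1.400000, y=4.300757:
  k1 = f(1.400000, 4.300757) = 6.003006
  k2 = f(1.600000, 5.501358) = 7.627715
  y ← 4.300757 + 0.4·7.627715 = 7.351843
y(1.8) ≈ 7.3518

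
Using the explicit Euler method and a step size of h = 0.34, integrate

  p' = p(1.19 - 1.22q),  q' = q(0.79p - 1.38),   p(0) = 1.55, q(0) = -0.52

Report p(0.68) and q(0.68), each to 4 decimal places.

4.0407, -0.5937

Euler on (p,q): p_{n+1} = p_n + h·p', q_{n+1} = q_n + h·q'.
0.000000: (1.550000, -0.520000); f=(2.827820, 0.080860) → (2.511459, -0.492508)
0.340000: (2.511459, -0.492508); f=(4.497669, -0.297500) → (4.040666, -0.593658)
(p(0.68), q(0.68)) ≈ (4.0407, -0.5937)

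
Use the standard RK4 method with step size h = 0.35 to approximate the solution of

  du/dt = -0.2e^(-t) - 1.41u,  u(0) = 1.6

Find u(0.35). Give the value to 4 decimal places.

RK4: k1 = f(t_n, u_n); k2 = f(t_n + h/2, u_n + (h/2)·k1); k3 = f(t_n + h/2, u_n + (h/2)·k2); k4 = f(t_n + h, u_n + h·k3); u_{n+1} = u_n + (h/6)·(k1 + 2k2 + 2k3 + k4).
t=0.000000, u=1.600000:
  k1 = f(0.000000, 1.600000) = -2.456000
  k2 = f(0.175000, 1.170200) = -1.817873
  k3 = f(0.175000, 1.281872) = -1.975331
  k4 = f(0.350000, 0.908634) = -1.422112
  u ← 1.600000 + (0.35/6)·(k1 + 2k2 + 2k3 + k4) = 0.931236
u(0.35) ≈ 0.9312

0.9312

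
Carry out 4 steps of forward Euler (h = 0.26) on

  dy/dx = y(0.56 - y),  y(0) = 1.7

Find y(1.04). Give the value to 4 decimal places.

Euler: y_{n+1} = y_n + h·f(x_n, y_n).
x=0.000000, y=1.700000: f=-1.938000 → y ← 1.700000 + 0.26·(-1.938000) = 1.196120
x=0.260000, y=1.196120: f=-0.760876 → y ← 1.196120 + 0.26·(-0.760876) = 0.998292
x=0.520000, y=0.998292: f=-0.437544 → y ← 0.998292 + 0.26·(-0.437544) = 0.884531
x=0.780000, y=0.884531: f=-0.287058 → y ← 0.884531 + 0.26·(-0.287058) = 0.809896
y(1.04) ≈ 0.8099

0.8099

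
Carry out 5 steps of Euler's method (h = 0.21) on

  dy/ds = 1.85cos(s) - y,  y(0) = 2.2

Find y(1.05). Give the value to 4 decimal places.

1.7443

Euler: y_{n+1} = y_n + h·f(s_n, y_n).
s=0.000000, y=2.200000: f=-0.350000 → y ← 2.200000 + 0.21·(-0.350000) = 2.126500
s=0.210000, y=2.126500: f=-0.317143 → y ← 2.126500 + 0.21·(-0.317143) = 2.059900
s=0.420000, y=2.059900: f=-0.370685 → y ← 2.059900 + 0.21·(-0.370685) = 1.982056
s=0.630000, y=1.982056: f=-0.487205 → y ← 1.982056 + 0.21·(-0.487205) = 1.879743
s=0.840000, y=1.879743: f=-0.644937 → y ← 1.879743 + 0.21·(-0.644937) = 1.744306
y(1.05) ≈ 1.7443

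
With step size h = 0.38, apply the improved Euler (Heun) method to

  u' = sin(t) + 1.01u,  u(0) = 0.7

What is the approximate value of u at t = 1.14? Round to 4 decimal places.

3.0035

Heun: k1 = f(t_n, u_n); k2 = f(t_n + h, u_n + h·k1); u_{n+1} = u_n + (h/2)·(k1 + k2).
t=0.000000, u=0.700000:
  k1 = f(0.000000, 0.700000) = 0.707000
  k2 = f(0.380000, 0.968660) = 1.349267
  u ← 0.700000 + (0.38/2)·(0.707000 + 1.349267) = 1.090691
t=0.380000, u=1.090691:
  k1 = f(0.380000, 1.090691) = 1.472518
  k2 = f(0.760000, 1.650248) = 2.355672
  u ← 1.090691 + (0.38/2)·(1.472518 + 2.355672) = 1.818047
t=0.760000, u=1.818047:
  k1 = f(0.760000, 1.818047) = 2.525149
  k2 = f(1.140000, 2.777603) = 3.714013
  u ← 1.818047 + (0.38/2)·(2.525149 + 3.714013) = 3.003487
u(1.14) ≈ 3.0035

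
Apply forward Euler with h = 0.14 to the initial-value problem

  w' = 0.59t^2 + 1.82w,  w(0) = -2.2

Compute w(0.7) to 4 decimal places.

Euler: w_{n+1} = w_n + h·f(t_n, w_n).
t=0.000000, w=-2.200000: f=-4.004000 → w ← -2.200000 + 0.14·(-4.004000) = -2.760560
t=0.140000, w=-2.760560: f=-5.012655 → w ← -2.760560 + 0.14·(-5.012655) = -3.462332
t=0.280000, w=-3.462332: f=-6.255188 → w ← -3.462332 + 0.14·(-6.255188) = -4.338058
t=0.420000, w=-4.338058: f=-7.791190 → w ← -4.338058 + 0.14·(-7.791190) = -5.428825
t=0.560000, w=-5.428825: f=-9.695437 → w ← -5.428825 + 0.14·(-9.695437) = -6.786186
w(0.7) ≈ -6.7862

-6.7862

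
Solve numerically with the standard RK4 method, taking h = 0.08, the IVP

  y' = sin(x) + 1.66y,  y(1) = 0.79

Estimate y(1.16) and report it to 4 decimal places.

RK4: k1 = f(x_n, y_n); k2 = f(x_n + h/2, y_n + (h/2)·k1); k3 = f(x_n + h/2, y_n + (h/2)·k2); k4 = f(x_n + h, y_n + h·k3); y_{n+1} = y_n + (h/6)·(k1 + 2k2 + 2k3 + k4).
x=1.000000, y=0.790000:
  k1 = f(1.000000, 0.790000) = 2.152871
  k2 = f(1.040000, 0.876115) = 2.316755
  k3 = f(1.040000, 0.882670) = 2.327637
  k4 = f(1.080000, 0.976211) = 2.502468
  y ← 0.790000 + (0.08/6)·(k1 + 2k2 + 2k3 + k4) = 0.975922
x=1.080000, y=0.975922:
  k1 = f(1.080000, 0.975922) = 2.501988
  k2 = f(1.120000, 1.076001) = 2.686262
  k3 = f(1.120000, 1.083372) = 2.698498
  k4 = f(1.160000, 1.191801) = 2.895194
  y ← 0.975922 + (0.08/6)·(k1 + 2k2 + 2k3 + k4) = 1.191478
y(1.16) ≈ 1.1915

1.1915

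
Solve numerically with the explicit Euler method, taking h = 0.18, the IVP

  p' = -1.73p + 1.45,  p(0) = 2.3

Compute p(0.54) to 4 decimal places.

Euler: p_{n+1} = p_n + h·f(x_n, p_n).
x=0.000000, p=2.300000: f=-2.529000 → p ← 2.300000 + 0.18·(-2.529000) = 1.844780
x=0.180000, p=1.844780: f=-1.741469 → p ← 1.844780 + 0.18·(-1.741469) = 1.531316
x=0.360000, p=1.531316: f=-1.199176 → p ← 1.531316 + 0.18·(-1.199176) = 1.315464
p(0.54) ≈ 1.3155

1.3155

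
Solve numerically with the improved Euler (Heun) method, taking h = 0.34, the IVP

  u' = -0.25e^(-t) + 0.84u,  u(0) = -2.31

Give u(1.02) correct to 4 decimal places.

-5.6629

Heun: k1 = f(t_n, u_n); k2 = f(t_n + h, u_n + h·k1); u_{n+1} = u_n + (h/2)·(k1 + k2).
t=0.000000, u=-2.310000:
  k1 = f(0.000000, -2.310000) = -2.190400
  k2 = f(0.340000, -3.054736) = -2.743921
  u ← -2.310000 + (0.34/2)·(-2.190400 + (-2.743921)) = -3.148835
t=0.340000, u=-3.148835:
  k1 = f(0.340000, -3.148835) = -2.822964
  k2 = f(0.680000, -4.108642) = -3.577914
  u ← -3.148835 + (0.34/2)·(-2.822964 + (-3.577914)) = -4.236984
t=0.680000, u=-4.236984:
  k1 = f(0.680000, -4.236984) = -3.685721
  k2 = f(1.020000, -5.490129) = -4.701857
  u ← -4.236984 + (0.34/2)·(-3.685721 + (-4.701857)) = -5.662872
u(1.02) ≈ -5.6629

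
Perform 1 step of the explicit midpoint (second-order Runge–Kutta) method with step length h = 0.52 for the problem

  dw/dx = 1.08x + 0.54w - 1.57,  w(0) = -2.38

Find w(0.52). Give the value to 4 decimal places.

Midpoint: k1 = f(x_n, w_n); k2 = f(x_n + h/2, w_n + (h/2)·k1); w_{n+1} = w_n + h·k2.
x=0.000000, w=-2.380000:
  k1 = f(0.000000, -2.380000) = -2.855200
  k2 = f(0.260000, -3.122352) = -2.975270
  w ← -2.380000 + 0.52·(-2.975270) = -3.927140
w(0.52) ≈ -3.9271

-3.9271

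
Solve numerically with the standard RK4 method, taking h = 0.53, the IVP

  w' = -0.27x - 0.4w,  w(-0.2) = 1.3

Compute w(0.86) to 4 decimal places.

RK4: k1 = f(x_n, w_n); k2 = f(x_n + h/2, w_n + (h/2)·k1); k3 = f(x_n + h/2, w_n + (h/2)·k2); k4 = f(x_n + h, w_n + h·k3); w_{n+1} = w_n + (h/6)·(k1 + 2k2 + 2k3 + k4).
x=-0.200000, w=1.300000:
  k1 = f(-0.200000, 1.300000) = -0.466000
  k2 = f(0.065000, 1.176510) = -0.488154
  k3 = f(0.065000, 1.170639) = -0.485806
  k4 = f(0.330000, 1.042523) = -0.506109
  w ← 1.300000 + (0.53/6)·(k1 + 2k2 + 2k3 + k4) = 1.042064
x=0.330000, w=1.042064:
  k1 = f(0.330000, 1.042064) = -0.505926
  k2 = f(0.595000, 0.907994) = -0.523848
  k3 = f(0.595000, 0.903245) = -0.521948
  k4 = f(0.860000, 0.765432) = -0.538373
  w ← 1.042064 + (0.53/6)·(k1 + 2k2 + 2k3 + k4) = 0.765061
w(0.86) ≈ 0.7651

0.7651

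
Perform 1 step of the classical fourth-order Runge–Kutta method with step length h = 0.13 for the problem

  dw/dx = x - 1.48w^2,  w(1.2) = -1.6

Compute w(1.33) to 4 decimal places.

-2.0679

RK4: k1 = f(x_n, w_n); k2 = f(x_n + h/2, w_n + (h/2)·k1); k3 = f(x_n + h/2, w_n + (h/2)·k2); k4 = f(x_n + h, w_n + h·k3); w_{n+1} = w_n + (h/6)·(k1 + 2k2 + 2k3 + k4).
x=1.200000, w=-1.600000:
  k1 = f(1.200000, -1.600000) = -2.588800
  k2 = f(1.265000, -1.768272) = -3.362643
  k3 = f(1.265000, -1.818572) = -3.629661
  k4 = f(1.330000, -2.071856) = -5.023029
  w ← -1.600000 + (0.13/6)·(k1 + 2k2 + 2k3 + k4) = -2.067923
w(1.33) ≈ -2.0679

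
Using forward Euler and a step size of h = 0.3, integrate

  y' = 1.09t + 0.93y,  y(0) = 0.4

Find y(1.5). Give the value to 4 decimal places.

2.6640

Euler: y_{n+1} = y_n + h·f(t_n, y_n).
t=0.000000, y=0.400000: f=0.372000 → y ← 0.400000 + 0.3·0.372000 = 0.511600
t=0.300000, y=0.511600: f=0.802788 → y ← 0.511600 + 0.3·0.802788 = 0.752436
t=0.600000, y=0.752436: f=1.353766 → y ← 0.752436 + 0.3·1.353766 = 1.158566
t=0.900000, y=1.158566: f=2.058467 → y ← 1.158566 + 0.3·2.058467 = 1.776106
t=1.200000, y=1.776106: f=2.959779 → y ← 1.776106 + 0.3·2.959779 = 2.664040
y(1.5) ≈ 2.6640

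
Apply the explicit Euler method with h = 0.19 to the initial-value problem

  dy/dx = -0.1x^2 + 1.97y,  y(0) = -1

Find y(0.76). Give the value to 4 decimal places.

-3.5784

Euler: y_{n+1} = y_n + h·f(x_n, y_n).
x=0.000000, y=-1.000000: f=-1.970000 → y ← -1.000000 + 0.19·(-1.970000) = -1.374300
x=0.190000, y=-1.374300: f=-2.710981 → y ← -1.374300 + 0.19·(-2.710981) = -1.889386
x=0.380000, y=-1.889386: f=-3.736531 → y ← -1.889386 + 0.19·(-3.736531) = -2.599327
x=0.570000, y=-2.599327: f=-5.153165 → y ← -2.599327 + 0.19·(-5.153165) = -3.578429
y(0.76) ≈ -3.5784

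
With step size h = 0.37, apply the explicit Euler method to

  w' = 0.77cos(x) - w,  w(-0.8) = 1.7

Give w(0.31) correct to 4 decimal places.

0.9514

Euler: w_{n+1} = w_n + h·f(x_n, w_n).
x=-0.800000, w=1.700000: f=-1.163536 → w ← 1.700000 + 0.37·(-1.163536) = 1.269492
x=-0.430000, w=1.269492: f=-0.569588 → w ← 1.269492 + 0.37·(-0.569588) = 1.058744
x=-0.060000, w=1.058744: f=-0.290130 → w ← 1.058744 + 0.37·(-0.290130) = 0.951396
w(0.31) ≈ 0.9514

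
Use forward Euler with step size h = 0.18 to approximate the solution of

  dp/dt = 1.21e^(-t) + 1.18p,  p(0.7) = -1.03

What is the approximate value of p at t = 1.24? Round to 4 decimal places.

Euler: p_{n+1} = p_n + h·f(t_n, p_n).
t=0.700000, p=-1.030000: f=-0.614532 → p ← -1.030000 + 0.18·(-0.614532) = -1.140616
t=0.880000, p=-1.140616: f=-0.844039 → p ← -1.140616 + 0.18·(-0.844039) = -1.292543
t=1.060000, p=-1.292543: f=-1.105989 → p ← -1.292543 + 0.18·(-1.105989) = -1.491621
p(1.24) ≈ -1.4916

-1.4916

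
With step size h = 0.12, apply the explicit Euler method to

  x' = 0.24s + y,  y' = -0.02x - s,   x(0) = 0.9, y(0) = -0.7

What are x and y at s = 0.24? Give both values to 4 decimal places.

0.7352, -0.7185

Euler on (x,y): x_{n+1} = x_n + h·x', y_{n+1} = y_n + h·y'.
0.000000: (0.900000, -0.700000); f=(-0.700000, -0.018000) → (0.816000, -0.702160)
0.120000: (0.816000, -0.702160); f=(-0.673360, -0.136320) → (0.735197, -0.718518)
(x(0.24), y(0.24)) ≈ (0.7352, -0.7185)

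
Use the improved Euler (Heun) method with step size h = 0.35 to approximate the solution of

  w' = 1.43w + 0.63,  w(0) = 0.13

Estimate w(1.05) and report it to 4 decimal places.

2.0111

Heun: k1 = f(t_n, w_n); k2 = f(t_n + h, w_n + h·k1); w_{n+1} = w_n + (h/2)·(k1 + k2).
t=0.000000, w=0.130000:
  k1 = f(0.000000, 0.130000) = 0.815900
  k2 = f(0.350000, 0.415565) = 1.224258
  w ← 0.130000 + (0.35/2)·(0.815900 + 1.224258) = 0.487028
t=0.350000, w=0.487028:
  k1 = f(0.350000, 0.487028) = 1.326450
  k2 = f(0.700000, 0.951285) = 1.990338
  w ← 0.487028 + (0.35/2)·(1.326450 + 1.990338) = 1.067465
t=0.700000, w=1.067465:
  k1 = f(0.700000, 1.067465) = 2.156475
  k2 = f(1.050000, 1.822232) = 3.235791
  w ← 1.067465 + (0.35/2)·(2.156475 + 3.235791) = 2.011112
w(1.05) ≈ 2.0111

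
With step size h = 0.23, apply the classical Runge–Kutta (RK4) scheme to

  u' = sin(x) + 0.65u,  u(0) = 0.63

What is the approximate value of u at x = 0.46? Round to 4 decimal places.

0.9648

RK4: k1 = f(x_n, u_n); k2 = f(x_n + h/2, u_n + (h/2)·k1); k3 = f(x_n + h/2, u_n + (h/2)·k2); k4 = f(x_n + h, u_n + h·k3); u_{n+1} = u_n + (h/6)·(k1 + 2k2 + 2k3 + k4).
x=0.000000, u=0.630000:
  k1 = f(0.000000, 0.630000) = 0.409500
  k2 = f(0.115000, 0.677092) = 0.554857
  k3 = f(0.115000, 0.693809) = 0.565722
  k4 = f(0.230000, 0.760116) = 0.722053
  u ← 0.630000 + (0.23/6)·(k1 + 2k2 + 2k3 + k4) = 0.759287
x=0.230000, u=0.759287:
  k1 = f(0.230000, 0.759287) = 0.721514
  k2 = f(0.345000, 0.842261) = 0.885667
  k3 = f(0.345000, 0.861139) = 0.897937
  k4 = f(0.460000, 0.965813) = 1.071726
  u ← 0.759287 + (0.23/6)·(k1 + 2k2 + 2k3 + k4) = 0.964771
u(0.46) ≈ 0.9648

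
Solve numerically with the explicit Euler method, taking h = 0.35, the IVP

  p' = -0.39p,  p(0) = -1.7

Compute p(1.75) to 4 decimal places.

-0.8161

Euler: p_{n+1} = p_n + h·f(t_n, p_n).
t=0.000000, p=-1.700000: f=0.663000 → p ← -1.700000 + 0.35·0.663000 = -1.467950
t=0.350000, p=-1.467950: f=0.572500 → p ← -1.467950 + 0.35·0.572500 = -1.267575
t=0.700000, p=-1.267575: f=0.494354 → p ← -1.267575 + 0.35·0.494354 = -1.094551
t=1.050000, p=-1.094551: f=0.426875 → p ← -1.094551 + 0.35·0.426875 = -0.945145
t=1.400000, p=-0.945145: f=0.368606 → p ← -0.945145 + 0.35·0.368606 = -0.816132
p(1.75) ≈ -0.8161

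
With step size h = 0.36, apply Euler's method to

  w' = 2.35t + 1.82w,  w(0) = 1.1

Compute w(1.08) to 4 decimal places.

Euler: w_{n+1} = w_n + h·f(t_n, w_n).
t=0.000000, w=1.100000: f=2.002000 → w ← 1.100000 + 0.36·2.002000 = 1.820720
t=0.360000, w=1.820720: f=4.159710 → w ← 1.820720 + 0.36·4.159710 = 3.318216
t=0.720000, w=3.318216: f=7.731153 → w ← 3.318216 + 0.36·7.731153 = 6.101431
w(1.08) ≈ 6.1014

6.1014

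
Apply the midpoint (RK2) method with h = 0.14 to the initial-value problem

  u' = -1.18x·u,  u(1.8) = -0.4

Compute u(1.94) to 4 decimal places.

Midpoint: k1 = f(x_n, u_n); k2 = f(x_n + h/2, u_n + (h/2)·k1); u_{n+1} = u_n + h·k2.
x=1.800000, u=-0.400000:
  k1 = f(1.800000, -0.400000) = 0.849600
  k2 = f(1.870000, -0.340528) = 0.751409
  u ← -0.400000 + 0.14·0.751409 = -0.294803
u(1.94) ≈ -0.2948

-0.2948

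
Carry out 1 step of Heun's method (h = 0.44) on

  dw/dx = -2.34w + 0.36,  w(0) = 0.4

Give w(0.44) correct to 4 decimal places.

0.2770

Heun: k1 = f(x_n, w_n); k2 = f(x_n + h, w_n + h·k1); w_{n+1} = w_n + (h/2)·(k1 + k2).
x=0.000000, w=0.400000:
  k1 = f(0.000000, 0.400000) = -0.576000
  k2 = f(0.440000, 0.146560) = 0.017050
  w ← 0.400000 + (0.44/2)·(-0.576000 + 0.017050) = 0.277031
w(0.44) ≈ 0.2770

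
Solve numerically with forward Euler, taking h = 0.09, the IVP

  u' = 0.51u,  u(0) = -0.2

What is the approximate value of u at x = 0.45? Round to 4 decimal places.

Euler: u_{n+1} = u_n + h·f(x_n, u_n).
x=0.000000, u=-0.200000: f=-0.102000 → u ← -0.200000 + 0.09·(-0.102000) = -0.209180
x=0.090000, u=-0.209180: f=-0.106682 → u ← -0.209180 + 0.09·(-0.106682) = -0.218781
x=0.180000, u=-0.218781: f=-0.111578 → u ← -0.218781 + 0.09·(-0.111578) = -0.228823
x=0.270000, u=-0.228823: f=-0.116700 → u ← -0.228823 + 0.09·(-0.116700) = -0.239326
x=0.360000, u=-0.239326: f=-0.122056 → u ← -0.239326 + 0.09·(-0.122056) = -0.250312
u(0.45) ≈ -0.2503

-0.2503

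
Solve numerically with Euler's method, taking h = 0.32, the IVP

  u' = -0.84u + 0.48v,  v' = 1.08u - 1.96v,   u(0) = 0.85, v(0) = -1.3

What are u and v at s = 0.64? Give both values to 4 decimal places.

Euler on (u,v): u_{n+1} = u_n + h·u', v_{n+1} = v_n + h·v'.
0.000000: (0.850000, -1.300000); f=(-1.338000, 3.466000) → (0.421840, -0.190880)
0.320000: (0.421840, -0.190880); f=(-0.445968, 0.829712) → (0.279130, 0.074628)
(u(0.64), v(0.64)) ≈ (0.2791, 0.0746)

0.2791, 0.0746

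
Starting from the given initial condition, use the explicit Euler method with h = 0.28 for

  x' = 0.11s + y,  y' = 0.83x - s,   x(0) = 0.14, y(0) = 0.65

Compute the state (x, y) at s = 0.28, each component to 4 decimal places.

0.3220, 0.6825

Euler on (x,y): x_{n+1} = x_n + h·x', y_{n+1} = y_n + h·y'.
0.000000: (0.140000, 0.650000); f=(0.650000, 0.116200) → (0.322000, 0.682536)
(x(0.28), y(0.28)) ≈ (0.3220, 0.6825)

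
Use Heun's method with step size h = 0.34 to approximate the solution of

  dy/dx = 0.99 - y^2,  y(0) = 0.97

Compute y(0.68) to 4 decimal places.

Heun: k1 = f(x_n, y_n); k2 = f(x_n + h, y_n + h·k1); y_{n+1} = y_n + (h/2)·(k1 + k2).
x=0.000000, y=0.970000:
  k1 = f(0.000000, 0.970000) = 0.049100
  k2 = f(0.340000, 0.986694) = 0.016435
  y ← 0.970000 + (0.34/2)·(0.049100 + 0.016435) = 0.981141
x=0.340000, y=0.981141:
  k1 = f(0.340000, 0.981141) = 0.027362
  k2 = f(0.680000, 0.990444) = 0.009020
  y ← 0.981141 + (0.34/2)·(0.027362 + 0.009020) = 0.987326
y(0.68) ≈ 0.9873

0.9873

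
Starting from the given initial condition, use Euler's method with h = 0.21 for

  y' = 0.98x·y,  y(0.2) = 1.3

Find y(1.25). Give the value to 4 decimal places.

Euler: y_{n+1} = y_n + h·f(x_n, y_n).
x=0.200000, y=1.300000: f=0.254800 → y ← 1.300000 + 0.21·0.254800 = 1.353508
x=0.410000, y=1.353508: f=0.543840 → y ← 1.353508 + 0.21·0.543840 = 1.467714
x=0.620000, y=1.467714: f=0.891783 → y ← 1.467714 + 0.21·0.891783 = 1.654989
x=0.830000, y=1.654989: f=1.346168 → y ← 1.654989 + 0.21·1.346168 = 1.937684
x=1.040000, y=1.937684: f=1.974888 → y ← 1.937684 + 0.21·1.974888 = 2.352410
y(1.25) ≈ 2.3524

2.3524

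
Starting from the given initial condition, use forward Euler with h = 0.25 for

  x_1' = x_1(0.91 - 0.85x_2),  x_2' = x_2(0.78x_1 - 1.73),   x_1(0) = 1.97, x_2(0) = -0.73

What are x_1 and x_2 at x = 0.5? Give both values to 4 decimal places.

Euler on (x_1,x_2): x_1_{n+1} = x_1_n + h·x_1', x_2_{n+1} = x_2_n + h·x_2'.
0.000000: (1.970000, -0.730000); f=(3.015085, 0.141182) → (2.723771, -0.694704)
0.250000: (2.723771, -0.694704); f=(4.087016, -0.274090) → (3.745525, -0.763227)
(x_1(0.5), x_2(0.5)) ≈ (3.7455, -0.7632)

3.7455, -0.7632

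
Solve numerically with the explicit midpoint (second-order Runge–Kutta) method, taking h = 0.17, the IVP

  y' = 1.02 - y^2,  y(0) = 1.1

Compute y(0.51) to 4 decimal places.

Midpoint: k1 = f(s_n, y_n); k2 = f(s_n + h/2, y_n + (h/2)·k1); y_{n+1} = y_n + h·k2.
s=0.000000, y=1.100000:
  k1 = f(0.000000, 1.100000) = -0.190000
  k2 = f(0.085000, 1.083850) = -0.154731
  y ← 1.100000 + 0.17·(-0.154731) = 1.073696
s=0.170000, y=1.073696:
  k1 = f(0.170000, 1.073696) = -0.132823
  k2 = f(0.255000, 1.062406) = -0.108706
  y ← 1.073696 + 0.17·(-0.108706) = 1.055216
s=0.340000, y=1.055216:
  k1 = f(0.340000, 1.055216) = -0.093480
  k2 = f(0.425000, 1.047270) = -0.076774
  y ← 1.055216 + 0.17·(-0.076774) = 1.042164
y(0.51) ≈ 1.0422

1.0422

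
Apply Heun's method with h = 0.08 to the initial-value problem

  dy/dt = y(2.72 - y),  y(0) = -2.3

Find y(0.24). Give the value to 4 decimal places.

Heun: k1 = f(t_n, y_n); k2 = f(t_n + h, y_n + h·k1); y_{n+1} = y_n + (h/2)·(k1 + k2).
t=0.000000, y=-2.300000:
  k1 = f(0.000000, -2.300000) = -11.546000
  k2 = f(0.080000, -3.223680) = -19.160522
  y ← -2.300000 + (0.08/2)·(-11.546000 + (-19.160522)) = -3.528261
t=0.080000, y=-3.528261:
  k1 = f(0.080000, -3.528261) = -22.045495
  k2 = f(0.160000, -5.291900) = -42.398180
  y ← -3.528261 + (0.08/2)·(-22.045495 + (-42.398180)) = -6.106008
t=0.160000, y=-6.106008:
  k1 = f(0.160000, -6.106008) = -53.891673
  k2 = f(0.240000, -10.417342) = -136.856178
  y ← -6.106008 + (0.08/2)·(-53.891673 + (-136.856178)) = -13.735922
y(0.24) ≈ -13.7359

-13.7359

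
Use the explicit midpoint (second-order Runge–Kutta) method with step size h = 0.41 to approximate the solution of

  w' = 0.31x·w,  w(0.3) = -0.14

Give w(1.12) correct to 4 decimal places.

Midpoint: k1 = f(x_n, w_n); k2 = f(x_n + h/2, w_n + (h/2)·k1); w_{n+1} = w_n + h·k2.
x=0.300000, w=-0.140000:
  k1 = f(0.300000, -0.140000) = -0.013020
  k2 = f(0.505000, -0.142669) = -0.022335
  w ← -0.140000 + 0.41·(-0.022335) = -0.149157
x=0.710000, w=-0.149157:
  k1 = f(0.710000, -0.149157) = -0.032830
  k2 = f(0.915000, -0.155887) = -0.044217
  w ← -0.149157 + 0.41·(-0.044217) = -0.167286
w(1.12) ≈ -0.1673

-0.1673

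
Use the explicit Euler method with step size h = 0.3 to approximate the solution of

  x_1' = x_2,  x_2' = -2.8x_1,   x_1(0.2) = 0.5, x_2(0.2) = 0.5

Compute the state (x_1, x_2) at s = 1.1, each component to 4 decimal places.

Euler on (x_1,x_2): x_1_{n+1} = x_1_n + h·x_1', x_2_{n+1} = x_2_n + h·x_2'.
0.200000: (0.500000, 0.500000); f=(0.500000, -1.400000) → (0.650000, 0.080000)
0.500000: (0.650000, 0.080000); f=(0.080000, -1.820000) → (0.674000, -0.466000)
0.800000: (0.674000, -0.466000); f=(-0.466000, -1.887200) → (0.534200, -1.032160)
(x_1(1.1), x_2(1.1)) ≈ (0.5342, -1.0322)

0.5342, -1.0322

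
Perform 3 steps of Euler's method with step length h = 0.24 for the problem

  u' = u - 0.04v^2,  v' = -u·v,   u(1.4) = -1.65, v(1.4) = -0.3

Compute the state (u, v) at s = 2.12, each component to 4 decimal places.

Euler on (u,v): u_{n+1} = u_n + h·u', v_{n+1} = v_n + h·v'.
1.400000: (-1.650000, -0.300000); f=(-1.653600, -0.495000) → (-2.046864, -0.418800)
1.640000: (-2.046864, -0.418800); f=(-2.053880, -0.857227) → (-2.539795, -0.624534)
1.880000: (-2.539795, -0.624534); f=(-2.555397, -1.586189) → (-3.153090, -1.005220)
(u(2.12), v(2.12)) ≈ (-3.1531, -1.0052)

-3.1531, -1.0052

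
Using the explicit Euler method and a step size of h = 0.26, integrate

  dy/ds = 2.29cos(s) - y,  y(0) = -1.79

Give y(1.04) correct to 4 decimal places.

Euler: y_{n+1} = y_n + h·f(s_n, y_n).
s=0.000000, y=-1.790000: f=4.080000 → y ← -1.790000 + 0.26·4.080000 = -0.729200
s=0.260000, y=-0.729200: f=2.942233 → y ← -0.729200 + 0.26·2.942233 = 0.035781
s=0.520000, y=0.035781: f=1.951525 → y ← 0.035781 + 0.26·1.951525 = 0.543177
s=0.780000, y=0.543177: f=1.084815 → y ← 0.543177 + 0.26·1.084815 = 0.825229
y(1.04) ≈ 0.8252

0.8252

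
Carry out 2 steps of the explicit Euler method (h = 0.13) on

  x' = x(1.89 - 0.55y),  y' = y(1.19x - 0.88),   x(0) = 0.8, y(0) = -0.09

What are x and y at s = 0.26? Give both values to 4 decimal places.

1.2543, -0.0945

Euler on (x,y): x_{n+1} = x_n + h·x', y_{n+1} = y_n + h·y'.
0.000000: (0.800000, -0.090000); f=(1.551600, -0.006480) → (1.001708, -0.090842)
0.130000: (1.001708, -0.090842); f=(1.943277, -0.028346) → (1.254334, -0.094527)
(x(0.26), y(0.26)) ≈ (1.2543, -0.0945)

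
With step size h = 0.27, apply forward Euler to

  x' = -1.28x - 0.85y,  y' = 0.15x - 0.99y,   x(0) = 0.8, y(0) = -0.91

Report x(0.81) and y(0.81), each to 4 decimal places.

0.5088, -0.2935

Euler on (x,y): x_{n+1} = x_n + h·x', y_{n+1} = y_n + h·y'.
0.000000: (0.800000, -0.910000); f=(-0.250500, 1.020900) → (0.732365, -0.634357)
0.270000: (0.732365, -0.634357); f=(-0.398224, 0.737868) → (0.624845, -0.435133)
0.540000: (0.624845, -0.435133); f=(-0.429938, 0.524508) → (0.508761, -0.293515)
(x(0.81), y(0.81)) ≈ (0.5088, -0.2935)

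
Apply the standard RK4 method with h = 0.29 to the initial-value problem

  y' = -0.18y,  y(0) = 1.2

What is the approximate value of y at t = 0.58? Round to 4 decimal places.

RK4: k1 = f(t_n, y_n); k2 = f(t_n + h/2, y_n + (h/2)·k1); k3 = f(t_n + h/2, y_n + (h/2)·k2); k4 = f(t_n + h, y_n + h·k3); y_{n+1} = y_n + (h/6)·(k1 + 2k2 + 2k3 + k4).
t=0.000000, y=1.200000:
  k1 = f(0.000000, 1.200000) = -0.216000
  k2 = f(0.145000, 1.168680) = -0.210362
  k3 = f(0.145000, 1.169497) = -0.210510
  k4 = f(0.290000, 1.138952) = -0.205011
  y ← 1.200000 + (0.29/6)·(k1 + 2k2 + 2k3 + k4) = 1.138967
t=0.290000, y=1.138967:
  k1 = f(0.290000, 1.138967) = -0.205014
  k2 = f(0.435000, 1.109240) = -0.199663
  k3 = f(0.435000, 1.110016) = -0.199803
  k4 = f(0.580000, 1.081024) = -0.194584
  y ← 1.138967 + (0.29/6)·(k1 + 2k2 + 2k3 + k4) = 1.081038
y(0.58) ≈ 1.0810

1.0810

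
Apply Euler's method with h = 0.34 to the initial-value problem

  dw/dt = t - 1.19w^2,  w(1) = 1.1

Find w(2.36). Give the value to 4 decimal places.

Euler: w_{n+1} = w_n + h·f(t_n, w_n).
t=1.000000, w=1.100000: f=-0.439900 → w ← 1.100000 + 0.34·(-0.439900) = 0.950434
t=1.340000, w=0.950434: f=0.265044 → w ← 0.950434 + 0.34·0.265044 = 1.040549
t=1.680000, w=1.040549: f=0.391537 → w ← 1.040549 + 0.34·0.391537 = 1.173671
t=2.020000, w=1.173671: f=0.380769 → w ← 1.173671 + 0.34·0.380769 = 1.303133
w(2.36) ≈ 1.3031

1.3031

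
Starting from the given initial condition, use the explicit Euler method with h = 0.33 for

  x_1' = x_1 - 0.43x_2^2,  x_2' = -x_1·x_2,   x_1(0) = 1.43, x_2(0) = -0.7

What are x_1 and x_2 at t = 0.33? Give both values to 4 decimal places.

1.8324, -0.3697

Euler on (x_1,x_2): x_1_{n+1} = x_1_n + h·x_1', x_2_{n+1} = x_2_n + h·x_2'.
0.000000: (1.430000, -0.700000); f=(1.219300, 1.001000) → (1.832369, -0.369670)
(x_1(0.33), x_2(0.33)) ≈ (1.8324, -0.3697)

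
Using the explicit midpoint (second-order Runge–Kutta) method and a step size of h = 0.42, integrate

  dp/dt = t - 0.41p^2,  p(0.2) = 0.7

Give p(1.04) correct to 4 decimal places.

1.0077

Midpoint: k1 = f(t_n, p_n); k2 = f(t_n + h/2, p_n + (h/2)·k1); p_{n+1} = p_n + h·k2.
t=0.200000, p=0.700000:
  k1 = f(0.200000, 0.700000) = -0.000900
  k2 = f(0.410000, 0.699811) = 0.209208
  p ← 0.700000 + 0.42·0.209208 = 0.787868
t=0.620000, p=0.787868:
  k1 = f(0.620000, 0.787868) = 0.365499
  k2 = f(0.830000, 0.864622) = 0.523496
  p ← 0.787868 + 0.42·0.523496 = 1.007736
p(1.04) ≈ 1.0077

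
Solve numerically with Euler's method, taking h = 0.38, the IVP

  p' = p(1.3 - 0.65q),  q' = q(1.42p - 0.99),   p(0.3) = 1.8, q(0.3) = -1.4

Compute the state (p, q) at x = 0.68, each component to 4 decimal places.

3.3116, -2.2331

Euler on (p,q): p_{n+1} = p_n + h·p', q_{n+1} = q_n + h·q'.
0.300000: (1.800000, -1.400000); f=(3.978000, -2.192400) → (3.311640, -2.233112)
(p(0.68), q(0.68)) ≈ (3.3116, -2.2331)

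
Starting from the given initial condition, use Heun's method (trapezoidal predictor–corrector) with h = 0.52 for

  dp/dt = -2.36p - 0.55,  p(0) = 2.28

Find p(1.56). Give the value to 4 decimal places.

Heun: k1 = f(t_n, p_n); k2 = f(t_n + h, p_n + h·k1); p_{n+1} = p_n + (h/2)·(k1 + k2).
t=0.000000, p=2.280000:
  k1 = f(0.000000, 2.280000) = -5.930800
  k2 = f(0.520000, -0.804016) = 1.347478
  p ← 2.280000 + (0.52/2)·(-5.930800 + 1.347478) = 1.088336
t=0.520000, p=1.088336:
  k1 = f(0.520000, 1.088336) = -3.118473
  k2 = f(1.040000, -0.533270) = 0.708517
  p ← 1.088336 + (0.52/2)·(-3.118473 + 0.708517) = 0.461748
t=1.040000, p=0.461748:
  k1 = f(1.040000, 0.461748) = -1.639724
  k2 = f(1.560000, -0.390909) = 0.372545
  p ← 0.461748 + (0.52/2)·(-1.639724 + 0.372545) = 0.132281
p(1.56) ≈ 0.1323

0.1323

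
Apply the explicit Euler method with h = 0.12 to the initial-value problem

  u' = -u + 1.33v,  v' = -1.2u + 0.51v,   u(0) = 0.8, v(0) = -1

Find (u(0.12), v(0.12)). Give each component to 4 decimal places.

Euler on (u,v): u_{n+1} = u_n + h·u', v_{n+1} = v_n + h·v'.
0.000000: (0.800000, -1.000000); f=(-2.130000, -1.470000) → (0.544400, -1.176400)
(u(0.12), v(0.12)) ≈ (0.5444, -1.1764)

0.5444, -1.1764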